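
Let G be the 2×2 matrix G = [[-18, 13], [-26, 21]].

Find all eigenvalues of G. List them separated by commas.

det(G - rI) = (-18 - r)(21 - r) - (13)·(-26) = r^2 - 3r - 40.
This factors as (r + 5)·(r - 8) = 0.
Eigenvalues: -5, 8.

-5, 8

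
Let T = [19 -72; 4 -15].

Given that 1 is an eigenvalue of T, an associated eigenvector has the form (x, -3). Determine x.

We need (T - 1I)v = 0.
T - 1I = [[18, -72], [4, -16]].
Row 1: (18)·x + (-72)·-3 = 0
Row 2: (4)·x + (-16)·-3 = 0
Solving gives x = -12.
Check: T·(-12, -3) = (-12, -3) = 1·(-12, -3).

-12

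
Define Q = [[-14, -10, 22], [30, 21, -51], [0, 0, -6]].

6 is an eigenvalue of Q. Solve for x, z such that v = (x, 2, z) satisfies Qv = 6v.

We need (Q - 6I)v = 0.
Q - 6I = [[-20, -10, 22], [30, 15, -51], [0, 0, -12]].
Row 1: (-20)·x + (-10)·2 + (22)·z = 0
Row 2: (30)·x + (15)·2 + (-51)·z = 0
Row 3: (0)·x + (0)·2 + (-12)·z = 0
Solving gives x = -1, z = 0.
Check: Q·(-1, 2, 0) = (-6, 12, 0) = 6·(-1, 2, 0).

-1, 0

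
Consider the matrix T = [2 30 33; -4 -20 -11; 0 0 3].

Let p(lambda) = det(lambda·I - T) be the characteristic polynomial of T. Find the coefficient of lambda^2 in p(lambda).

The coefficient of lambda^2 of det(lambda·I - T) is −trace(T).
trace(T) = (2) + (-20) + (3) = -15, so the coefficient is 15.

15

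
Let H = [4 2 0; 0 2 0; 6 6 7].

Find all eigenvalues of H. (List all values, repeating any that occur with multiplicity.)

2, 4, 7

The characteristic polynomial is p(r) = det(rI - H).
Expanding along the first row, p(r) = r^3 - 13r^2 + 50r - 56.
Try r = 2: p(2) = 0, so 2 is a root.
Dividing by (r - 2) leaves r^2 - 11r + 28.
The quadratic factors as (r - 4)·(r - 7).
Eigenvalues: 2, 4, 7.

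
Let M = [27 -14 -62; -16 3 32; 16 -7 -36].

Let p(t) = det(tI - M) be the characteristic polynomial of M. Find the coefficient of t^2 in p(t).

The coefficient of t^2 of det(tI - M) is −trace(M).
trace(M) = (27) + (3) + (-36) = -6, so the coefficient is 6.

6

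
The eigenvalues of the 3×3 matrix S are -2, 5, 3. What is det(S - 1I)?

-24

If S has eigenvalues -2, 5, 3, then S - 1I has eigenvalues -3, 4, 2.
det(S - 1I) = (-3) · (4) · (2) = -24.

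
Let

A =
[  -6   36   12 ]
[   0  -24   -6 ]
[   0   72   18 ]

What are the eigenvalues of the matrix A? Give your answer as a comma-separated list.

Compute the characteristic polynomial p(μ) = det(μI - A).
Cofactor expansion gives p(μ) = μ^3 + 12μ^2 + 36μ.
Since p(0) = 0, μ = 0 is a root.
Factor out μ: p(μ) = μ·(μ^2 + 12μ + 36).
The quadratic factor is (μ + 6)^2.
Eigenvalues: -6, -6, 0.

-6, -6, 0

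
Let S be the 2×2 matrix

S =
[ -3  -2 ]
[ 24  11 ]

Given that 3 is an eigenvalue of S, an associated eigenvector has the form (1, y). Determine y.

We need (S - 3I)v = 0.
S - 3I = [[-6, -2], [24, 8]].
Row 1: (-6)·1 + (-2)·y = 0
Row 2: (24)·1 + (8)·y = 0
Solving gives y = -3.
Check: S·(1, -3) = (3, -9) = 3·(1, -3).

-3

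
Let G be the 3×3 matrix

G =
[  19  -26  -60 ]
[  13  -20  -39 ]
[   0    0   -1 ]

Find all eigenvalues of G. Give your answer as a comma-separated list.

Compute the characteristic polynomial p(λ) = det(λI - G).
Expanding the 3×3 determinant: p(λ) = λ^3 + 2λ^2 - 41λ - 42.
Rational-root test: λ = -1 gives p(-1) = 0.
Dividing by (λ + 1) leaves λ^2 + λ - 42.
The quadratic factors as (λ + 7)·(λ - 6).
Eigenvalues: -7, -1, 6.

-7, -1, 6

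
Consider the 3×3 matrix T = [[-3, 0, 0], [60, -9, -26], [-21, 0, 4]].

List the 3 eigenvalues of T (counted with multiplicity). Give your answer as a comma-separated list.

-9, -3, 4

The characteristic polynomial is p(lambda) = det(lambda·I - T).
Expanding the 3×3 determinant: p(lambda) = lambda^3 + 8·lambda^2 - 21·lambda - 108.
Rational-root test: lambda = -3 gives p(-3) = 0.
Dividing by (lambda + 3) leaves lambda^2 + 5·lambda - 36.
The quadratic factors as (lambda + 9)·(lambda - 4).
Eigenvalues: -9, -3, 4.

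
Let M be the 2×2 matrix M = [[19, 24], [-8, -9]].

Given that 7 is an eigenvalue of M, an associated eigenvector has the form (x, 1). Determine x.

-2

We need (M - 7I)v = 0.
M - 7I = [[12, 24], [-8, -16]].
Row 1: (12)·x + (24)·1 = 0
Row 2: (-8)·x + (-16)·1 = 0
Solving gives x = -2.
Check: M·(-2, 1) = (-14, 7) = 7·(-2, 1).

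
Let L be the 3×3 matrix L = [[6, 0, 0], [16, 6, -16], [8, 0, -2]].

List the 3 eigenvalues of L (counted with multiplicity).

-2, 6, 6

The characteristic polynomial is p(r) = det(rI - L).
Expanding along the first row, p(r) = r^3 - 10r^2 + 12r + 72.
Since p(-2) = 0, r = -2 is a root.
Dividing by (r + 2) leaves r^2 - 12r + 36.
The quadratic factor is (r - 6)^2.
Eigenvalues: -2, 6, 6.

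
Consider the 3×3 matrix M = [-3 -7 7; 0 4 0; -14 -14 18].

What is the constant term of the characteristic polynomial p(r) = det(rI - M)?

-176

p(0) = det(0·I − M) = det(−M) = (−1)^3·det(M).
det(M) = 176, so p(0) = -176.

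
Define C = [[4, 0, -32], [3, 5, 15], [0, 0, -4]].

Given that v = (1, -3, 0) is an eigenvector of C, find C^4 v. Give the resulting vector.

(256, -768, 0)

First find the eigenvalue: Cv = (4, -12, 0) = 4·(1, -3, 0), so λ = 4.
Then C^4 v = λ^4·v = 4^4·(1, -3, 0) = 256·(1, -3, 0) = (256, -768, 0).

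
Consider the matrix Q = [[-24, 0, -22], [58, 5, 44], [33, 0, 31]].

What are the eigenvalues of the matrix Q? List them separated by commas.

Compute the characteristic polynomial p(t) = det(tI - Q).
Expanding the 3×3 determinant: p(t) = t^3 - 12t^2 + 17t + 90.
Rational-root test: t = -2 gives p(-2) = 0.
Factor out (t + 2): p(t) = (t + 2)·(t^2 - 14t + 45).
The quadratic factors as (t - 5)·(t - 9).
Eigenvalues: -2, 5, 9.

-2, 5, 9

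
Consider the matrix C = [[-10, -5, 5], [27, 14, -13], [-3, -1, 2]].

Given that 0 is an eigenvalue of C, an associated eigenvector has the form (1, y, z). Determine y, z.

-1, 1

We need (C)v = 0.
C = [[-10, -5, 5], [27, 14, -13], [-3, -1, 2]].
Row 1: (-10)·1 + (-5)·y + (5)·z = 0
Row 2: (27)·1 + (14)·y + (-13)·z = 0
Row 3: (-3)·1 + (-1)·y + (2)·z = 0
Solving gives y = -1, z = 1.
Check: C·(1, -1, 1) = (0, 0, 0) = 0·(1, -1, 1).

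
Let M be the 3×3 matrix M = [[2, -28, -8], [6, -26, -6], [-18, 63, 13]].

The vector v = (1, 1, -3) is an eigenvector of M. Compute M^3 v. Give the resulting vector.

(-8, -8, 24)

First find the eigenvalue: Mv = (-2, -2, 6) = -2·(1, 1, -3), so λ = -2.
Then M^3 v = λ^3·v = (-2)^3·(1, 1, -3) = -8·(1, 1, -3) = (-8, -8, 24).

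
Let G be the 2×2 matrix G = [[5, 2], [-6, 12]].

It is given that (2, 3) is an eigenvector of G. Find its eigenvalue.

Compute Gv: G·(2, 3) = (16, 24).
Since Gv = λv, compare component 1: 16 = λ·2, so λ = 8.

8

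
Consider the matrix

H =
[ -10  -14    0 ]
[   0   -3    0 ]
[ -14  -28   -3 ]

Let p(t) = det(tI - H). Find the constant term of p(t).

90

p(t) = t^3 + 16t^2 + 69t + 90.
The constant term is 90.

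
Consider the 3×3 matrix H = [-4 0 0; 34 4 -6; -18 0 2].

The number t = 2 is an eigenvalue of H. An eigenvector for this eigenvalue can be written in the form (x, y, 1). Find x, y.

We need (H - 2I)v = 0.
H - 2I = [[-6, 0, 0], [34, 2, -6], [-18, 0, 0]].
Row 1: (-6)·x + (0)·y + (0)·1 = 0
Row 2: (34)·x + (2)·y + (-6)·1 = 0
Row 3: (-18)·x + (0)·y + (0)·1 = 0
Solving gives x = 0, y = 3.
Check: H·(0, 3, 1) = (0, 6, 2) = 2·(0, 3, 1).

0, 3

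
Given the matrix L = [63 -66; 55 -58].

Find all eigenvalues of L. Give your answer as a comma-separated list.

det(L - μI) = (63 - μ)(-58 - μ) - (-66)·(55) = μ^2 - 5μ - 24.
This factors as (μ + 3)·(μ - 8) = 0.
Eigenvalues: -3, 8.

-3, 8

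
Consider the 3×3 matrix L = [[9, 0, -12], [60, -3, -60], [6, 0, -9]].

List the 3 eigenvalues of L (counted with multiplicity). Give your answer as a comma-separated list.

The characteristic polynomial is p(λ) = det(λI - L).
Expanding the 3×3 determinant: p(λ) = λ^3 + 3λ^2 - 9λ - 27.
Since p(3) = 0, λ = 3 is a root.
Factor out (λ - 3): p(λ) = (λ - 3)·(λ^2 + 6λ + 9).
The quadratic factor is (λ + 3)^2.
Eigenvalues: -3, -3, 3.

-3, -3, 3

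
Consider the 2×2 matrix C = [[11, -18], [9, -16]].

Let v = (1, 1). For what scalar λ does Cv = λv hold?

Compute Cv: C·(1, 1) = (-7, -7).
Since Cv = λv, compare component 1: -7 = λ·1, so λ = -7.

-7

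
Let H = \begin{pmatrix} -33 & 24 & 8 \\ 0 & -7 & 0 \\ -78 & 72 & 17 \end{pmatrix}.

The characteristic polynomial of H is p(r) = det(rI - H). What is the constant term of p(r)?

441

p(r) = r^3 + 23r^2 + 175r + 441.
The constant term is 441.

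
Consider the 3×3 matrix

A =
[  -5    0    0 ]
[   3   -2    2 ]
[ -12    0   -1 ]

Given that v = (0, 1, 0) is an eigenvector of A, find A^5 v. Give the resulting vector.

(0, -32, 0)

First find the eigenvalue: Av = (0, -2, 0) = -2·(0, 1, 0), so λ = -2.
Then A^5 v = λ^5·v = (-2)^5·(0, 1, 0) = -32·(0, 1, 0) = (0, -32, 0).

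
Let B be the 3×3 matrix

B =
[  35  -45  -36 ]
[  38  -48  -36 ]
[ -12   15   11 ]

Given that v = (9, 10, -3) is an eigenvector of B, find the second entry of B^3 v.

-270

First find the eigenvalue: Bv = (-27, -30, 9) = -3·(9, 10, -3), so λ = -3.
Then B^3 v = λ^3·v = (-3)^3·(9, 10, -3) = -27·(9, 10, -3) = (-243, -270, 81).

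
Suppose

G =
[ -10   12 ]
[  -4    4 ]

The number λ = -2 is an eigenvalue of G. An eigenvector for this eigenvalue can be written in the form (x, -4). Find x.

We need (G + 2I)v = 0.
G + 2I = [[-8, 12], [-4, 6]].
Row 1: (-8)·x + (12)·-4 = 0
Row 2: (-4)·x + (6)·-4 = 0
Solving gives x = -6.
Check: G·(-6, -4) = (12, 8) = -2·(-6, -4).

-6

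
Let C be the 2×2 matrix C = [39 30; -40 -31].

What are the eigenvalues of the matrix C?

-1, 9

det(C - tI) = (39 - t)(-31 - t) - (30)·(-40) = t^2 - 8t - 9.
This factors as (t + 1)·(t - 9) = 0.
Eigenvalues: -1, 9.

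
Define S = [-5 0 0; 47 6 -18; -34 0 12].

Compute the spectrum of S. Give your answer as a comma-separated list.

Set up det(λI - S) = 0.
Cofactor expansion gives p(λ) = λ^3 - 13λ^2 - 18λ + 360.
Rational-root test: λ = -5 gives p(-5) = 0.
Dividing by (λ + 5) leaves λ^2 - 18λ + 72.
The quadratic factors as (λ - 6)·(λ - 12).
Eigenvalues: -5, 6, 12.

-5, 6, 12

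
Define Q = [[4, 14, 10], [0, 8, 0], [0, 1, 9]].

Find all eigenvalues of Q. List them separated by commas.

4, 8, 9

Set up det(λI - Q) = 0.
Expanding along the first row, p(λ) = λ^3 - 21λ^2 + 140λ - 288.
Since p(9) = 0, λ = 9 is a root.
Dividing by (λ - 9) leaves λ^2 - 12λ + 32.
The quadratic factors as (λ - 4)·(λ - 8).
Eigenvalues: 4, 8, 9.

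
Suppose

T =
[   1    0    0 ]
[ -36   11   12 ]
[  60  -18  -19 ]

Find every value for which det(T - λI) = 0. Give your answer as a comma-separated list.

The characteristic polynomial is p(λ) = det(λI - T).
Cofactor expansion gives p(λ) = λ^3 + 7λ^2 - λ - 7.
Rational-root test: λ = -1 gives p(-1) = 0.
Dividing by (λ + 1) leaves λ^2 + 6λ - 7.
The quadratic factors as (λ + 7)·(λ - 1).
Eigenvalues: -7, -1, 1.

-7, -1, 1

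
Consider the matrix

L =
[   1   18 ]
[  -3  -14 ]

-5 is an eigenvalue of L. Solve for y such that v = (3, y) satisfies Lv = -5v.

We need (L + 5I)v = 0.
L + 5I = [[6, 18], [-3, -9]].
Row 1: (6)·3 + (18)·y = 0
Row 2: (-3)·3 + (-9)·y = 0
Solving gives y = -1.
Check: L·(3, -1) = (-15, 5) = -5·(3, -1).

-1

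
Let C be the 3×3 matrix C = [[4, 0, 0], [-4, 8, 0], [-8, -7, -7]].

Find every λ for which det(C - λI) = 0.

-7, 4, 8

C is lower triangular, so its eigenvalues are the diagonal entries.
Diagonal: 4, 8, -7.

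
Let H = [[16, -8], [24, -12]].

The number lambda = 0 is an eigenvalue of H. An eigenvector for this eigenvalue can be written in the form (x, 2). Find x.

1

We need (H)v = 0.
H = [[16, -8], [24, -12]].
Row 1: (16)·x + (-8)·2 = 0
Row 2: (24)·x + (-12)·2 = 0
Solving gives x = 1.
Check: H·(1, 2) = (0, 0) = 0·(1, 2).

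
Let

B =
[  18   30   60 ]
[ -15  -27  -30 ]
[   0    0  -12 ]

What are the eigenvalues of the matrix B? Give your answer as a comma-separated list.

-12, -12, 3

The characteristic polynomial is p(λ) = det(λI - B).
Cofactor expansion gives p(λ) = λ^3 + 21λ^2 + 72λ - 432.
Rational-root test: λ = -12 gives p(-12) = 0.
Factor out (λ + 12): p(λ) = (λ + 12)·(λ^2 + 9λ - 36).
The quadratic factors as (λ + 12)·(λ - 3).
Eigenvalues: -12, -12, 3.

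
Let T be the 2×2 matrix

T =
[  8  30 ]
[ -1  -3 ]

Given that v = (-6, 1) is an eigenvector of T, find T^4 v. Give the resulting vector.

(-486, 81)

First find the eigenvalue: Tv = (-18, 3) = 3·(-6, 1), so λ = 3.
Then T^4 v = λ^4·v = 3^4·(-6, 1) = 81·(-6, 1) = (-486, 81).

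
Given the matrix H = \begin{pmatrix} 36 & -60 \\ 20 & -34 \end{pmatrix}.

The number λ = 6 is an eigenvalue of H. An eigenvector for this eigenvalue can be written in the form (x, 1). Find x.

We need (H - 6I)v = 0.
H - 6I = [[30, -60], [20, -40]].
Row 1: (30)·x + (-60)·1 = 0
Row 2: (20)·x + (-40)·1 = 0
Solving gives x = 2.
Check: H·(2, 1) = (12, 6) = 6·(2, 1).

2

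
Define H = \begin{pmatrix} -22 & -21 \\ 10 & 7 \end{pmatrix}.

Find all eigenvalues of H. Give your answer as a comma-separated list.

-8, -7

det(H - sI) = (-22 - s)(7 - s) - (-21)·(10) = s^2 + 15s + 56.
This factors as (s + 8)·(s + 7) = 0.
Eigenvalues: -8, -7.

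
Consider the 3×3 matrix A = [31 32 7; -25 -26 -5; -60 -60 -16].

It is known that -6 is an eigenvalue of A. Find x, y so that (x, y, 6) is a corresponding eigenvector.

We need (A + 6I)v = 0.
A + 6I = [[37, 32, 7], [-25, -20, -5], [-60, -60, -10]].
Row 1: (37)·x + (32)·y + (7)·6 = 0
Row 2: (-25)·x + (-20)·y + (-5)·6 = 0
Row 3: (-60)·x + (-60)·y + (-10)·6 = 0
Solving gives x = -2, y = 1.
Check: A·(-2, 1, 6) = (12, -6, -36) = -6·(-2, 1, 6).

-2, 1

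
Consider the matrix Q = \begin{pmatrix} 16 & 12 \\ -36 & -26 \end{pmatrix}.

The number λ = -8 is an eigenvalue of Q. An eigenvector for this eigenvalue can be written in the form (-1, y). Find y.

We need (Q + 8I)v = 0.
Q + 8I = [[24, 12], [-36, -18]].
Row 1: (24)·-1 + (12)·y = 0
Row 2: (-36)·-1 + (-18)·y = 0
Solving gives y = 2.
Check: Q·(-1, 2) = (8, -16) = -8·(-1, 2).

2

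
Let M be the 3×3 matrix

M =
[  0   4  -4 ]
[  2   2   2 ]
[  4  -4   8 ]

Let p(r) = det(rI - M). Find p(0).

-32

p(0) = det(0·I − M) = det(−M) = (−1)^3·det(M).
det(M) = 32, so p(0) = -32.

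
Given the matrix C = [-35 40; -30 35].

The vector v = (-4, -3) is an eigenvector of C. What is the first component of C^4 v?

-2500

First find the eigenvalue: Cv = (20, 15) = -5·(-4, -3), so λ = -5.
Then C^4 v = λ^4·v = (-5)^4·(-4, -3) = 625·(-4, -3) = (-2500, -1875).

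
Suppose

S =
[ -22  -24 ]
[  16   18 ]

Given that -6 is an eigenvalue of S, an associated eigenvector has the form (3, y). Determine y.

-2

We need (S + 6I)v = 0.
S + 6I = [[-16, -24], [16, 24]].
Row 1: (-16)·3 + (-24)·y = 0
Row 2: (16)·3 + (24)·y = 0
Solving gives y = -2.
Check: S·(3, -2) = (-18, 12) = -6·(3, -2).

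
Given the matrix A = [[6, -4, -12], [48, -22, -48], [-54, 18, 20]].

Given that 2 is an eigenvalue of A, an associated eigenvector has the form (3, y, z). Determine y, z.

12, -3

We need (A - 2I)v = 0.
A - 2I = [[4, -4, -12], [48, -24, -48], [-54, 18, 18]].
Row 1: (4)·3 + (-4)·y + (-12)·z = 0
Row 2: (48)·3 + (-24)·y + (-48)·z = 0
Row 3: (-54)·3 + (18)·y + (18)·z = 0
Solving gives y = 12, z = -3.
Check: A·(3, 12, -3) = (6, 24, -6) = 2·(3, 12, -3).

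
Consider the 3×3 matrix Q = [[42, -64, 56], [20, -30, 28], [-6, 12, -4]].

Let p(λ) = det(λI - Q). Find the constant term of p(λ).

p(λ) = λ^3 - 8λ^2 - 28λ + 80.
The constant term is 80.

80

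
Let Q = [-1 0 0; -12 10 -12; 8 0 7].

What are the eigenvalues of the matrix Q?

-1, 7, 10

Set up det(λI - Q) = 0.
Cofactor expansion gives p(λ) = λ^3 - 16λ^2 + 53λ + 70.
Try λ = 7: p(7) = 0, so 7 is a root.
Dividing by (λ - 7) leaves λ^2 - 9λ - 10.
The quadratic factors as (λ + 1)·(λ - 10).
Eigenvalues: -1, 7, 10.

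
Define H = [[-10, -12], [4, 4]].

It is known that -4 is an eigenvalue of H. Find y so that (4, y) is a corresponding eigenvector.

-2

We need (H + 4I)v = 0.
H + 4I = [[-6, -12], [4, 8]].
Row 1: (-6)·4 + (-12)·y = 0
Row 2: (4)·4 + (8)·y = 0
Solving gives y = -2.
Check: H·(4, -2) = (-16, 8) = -4·(4, -2).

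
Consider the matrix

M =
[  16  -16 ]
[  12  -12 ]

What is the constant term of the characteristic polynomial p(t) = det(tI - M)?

p(0) = det(0·I − M) = det(−M) = (−1)^2·det(M).
det(M) = 0, so p(0) = 0.

0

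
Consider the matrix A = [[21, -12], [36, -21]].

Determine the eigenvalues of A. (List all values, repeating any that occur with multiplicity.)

det(A - μI) = (21 - μ)(-21 - μ) - (-12)·(36) = μ^2 - 9.
This factors as (μ + 3)·(μ - 3) = 0.
Eigenvalues: -3, 3.

-3, 3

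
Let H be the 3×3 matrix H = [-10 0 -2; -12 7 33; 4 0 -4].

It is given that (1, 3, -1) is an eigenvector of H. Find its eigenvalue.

Compute Hv: H·(1, 3, -1) = (-8, -24, 8).
Since Hv = λv, compare component 1: -8 = λ·1, so λ = -8.

-8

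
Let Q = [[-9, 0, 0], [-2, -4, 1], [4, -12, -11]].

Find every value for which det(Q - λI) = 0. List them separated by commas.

Compute the characteristic polynomial p(λ) = det(λI - Q).
Expanding the 3×3 determinant: p(λ) = λ^3 + 24λ^2 + 191λ + 504.
Rational-root test: λ = -7 gives p(-7) = 0.
Factor out (λ + 7): p(λ) = (λ + 7)·(λ^2 + 17λ + 72).
The quadratic factors as (λ + 9)·(λ + 8).
Eigenvalues: -9, -8, -7.

-9, -8, -7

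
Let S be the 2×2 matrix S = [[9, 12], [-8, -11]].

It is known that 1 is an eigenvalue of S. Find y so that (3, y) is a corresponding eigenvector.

We need (S - 1I)v = 0.
S - 1I = [[8, 12], [-8, -12]].
Row 1: (8)·3 + (12)·y = 0
Row 2: (-8)·3 + (-12)·y = 0
Solving gives y = -2.
Check: S·(3, -2) = (3, -2) = 1·(3, -2).

-2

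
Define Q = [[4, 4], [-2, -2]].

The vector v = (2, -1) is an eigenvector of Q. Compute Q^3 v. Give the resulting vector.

First find the eigenvalue: Qv = (4, -2) = 2·(2, -1), so λ = 2.
Then Q^3 v = λ^3·v = 2^3·(2, -1) = 8·(2, -1) = (16, -8).

(16, -8)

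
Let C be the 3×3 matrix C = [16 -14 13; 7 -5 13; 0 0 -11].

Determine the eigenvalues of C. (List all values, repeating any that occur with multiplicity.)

-11, 2, 9

Compute the characteristic polynomial p(μ) = det(μI - C).
Expanding along the first row, p(μ) = μ^3 - 103μ + 198.
Try μ = 9: p(9) = 0, so 9 is a root.
Factor out (μ - 9): p(μ) = (μ - 9)·(μ^2 + 9μ - 22).
The quadratic factors as (μ + 11)·(μ - 2).
Eigenvalues: -11, 2, 9.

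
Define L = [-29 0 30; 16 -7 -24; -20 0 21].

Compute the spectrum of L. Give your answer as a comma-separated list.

-9, -7, 1

Set up det(rI - L) = 0.
Expanding the 3×3 determinant: p(r) = r^3 + 15r^2 + 47r - 63.
Since p(-9) = 0, r = -9 is a root.
Dividing by (r + 9) leaves r^2 + 6r - 7.
The quadratic factors as (r + 7)·(r - 1).
Eigenvalues: -9, -7, 1.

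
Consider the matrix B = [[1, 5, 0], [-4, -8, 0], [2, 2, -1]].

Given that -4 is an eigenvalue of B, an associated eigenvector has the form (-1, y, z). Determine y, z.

1, 0

We need (B + 4I)v = 0.
B + 4I = [[5, 5, 0], [-4, -4, 0], [2, 2, 3]].
Row 1: (5)·-1 + (5)·y + (0)·z = 0
Row 2: (-4)·-1 + (-4)·y + (0)·z = 0
Row 3: (2)·-1 + (2)·y + (3)·z = 0
Solving gives y = 1, z = 0.
Check: B·(-1, 1, 0) = (4, -4, 0) = -4·(-1, 1, 0).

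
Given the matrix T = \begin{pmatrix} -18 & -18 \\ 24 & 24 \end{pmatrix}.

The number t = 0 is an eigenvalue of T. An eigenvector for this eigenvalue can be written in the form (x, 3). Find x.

We need (T)v = 0.
T = [[-18, -18], [24, 24]].
Row 1: (-18)·x + (-18)·3 = 0
Row 2: (24)·x + (24)·3 = 0
Solving gives x = -3.
Check: T·(-3, 3) = (0, 0) = 0·(-3, 3).

-3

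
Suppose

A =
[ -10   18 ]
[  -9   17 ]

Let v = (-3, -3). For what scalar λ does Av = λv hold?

8

Compute Av: A·(-3, -3) = (-24, -24).
Since Av = λv, compare component 1: -24 = λ·-3, so λ = 8.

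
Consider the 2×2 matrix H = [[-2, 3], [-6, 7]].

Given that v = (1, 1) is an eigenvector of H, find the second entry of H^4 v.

1

First find the eigenvalue: Hv = (1, 1) = 1·(1, 1), so λ = 1.
Then H^4 v = λ^4·v = 1^4·(1, 1) = 1·(1, 1) = (1, 1).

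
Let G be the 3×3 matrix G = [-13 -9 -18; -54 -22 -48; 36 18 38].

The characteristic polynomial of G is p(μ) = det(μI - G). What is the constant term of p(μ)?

p(μ) = μ^3 - 3μ^2 - 18μ + 40.
The constant term is 40.

40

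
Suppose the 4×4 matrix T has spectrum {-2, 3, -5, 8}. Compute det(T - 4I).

-216

If T has eigenvalues -2, 3, -5, 8, then T - 4I has eigenvalues -6, -1, -9, 4.
det(T - 4I) = (-6) · (-1) · (-9) · (4) = -216.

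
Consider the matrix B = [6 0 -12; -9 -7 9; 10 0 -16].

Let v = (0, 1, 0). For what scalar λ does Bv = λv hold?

-7

Compute Bv: B·(0, 1, 0) = (0, -7, 0).
Since Bv = λv, compare component 2: -7 = λ·1, so λ = -7.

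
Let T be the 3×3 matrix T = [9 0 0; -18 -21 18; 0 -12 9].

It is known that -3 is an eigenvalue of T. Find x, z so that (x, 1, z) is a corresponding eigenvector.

0, 1

We need (T + 3I)v = 0.
T + 3I = [[12, 0, 0], [-18, -18, 18], [0, -12, 12]].
Row 1: (12)·x + (0)·1 + (0)·z = 0
Row 2: (-18)·x + (-18)·1 + (18)·z = 0
Row 3: (0)·x + (-12)·1 + (12)·z = 0
Solving gives x = 0, z = 1.
Check: T·(0, 1, 1) = (0, -3, -3) = -3·(0, 1, 1).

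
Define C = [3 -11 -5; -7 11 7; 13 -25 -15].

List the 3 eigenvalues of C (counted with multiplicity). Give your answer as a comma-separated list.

-3, -2, 4

The characteristic polynomial is p(λ) = det(λI - C).
Expanding along the first row, p(λ) = λ^3 + λ^2 - 14λ - 24.
Try λ = -2: p(-2) = 0, so -2 is a root.
Dividing by (λ + 2) leaves λ^2 - λ - 12.
The quadratic factors as (λ + 3)·(λ - 4).
Eigenvalues: -3, -2, 4.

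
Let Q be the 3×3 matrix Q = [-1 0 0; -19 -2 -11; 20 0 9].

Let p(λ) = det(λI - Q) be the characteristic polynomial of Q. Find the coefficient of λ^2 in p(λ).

The coefficient of λ^2 of det(λI - Q) is −trace(Q).
trace(Q) = (-1) + (-2) + (9) = 6, so the coefficient is -6.

-6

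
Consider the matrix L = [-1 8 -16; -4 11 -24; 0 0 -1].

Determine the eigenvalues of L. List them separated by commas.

-1, 3, 7

Compute the characteristic polynomial p(t) = det(tI - L).
Expanding along the first row, p(t) = t^3 - 9t^2 + 11t + 21.
Try t = -1: p(-1) = 0, so -1 is a root.
Dividing by (t + 1) leaves t^2 - 10t + 21.
The quadratic factors as (t - 3)·(t - 7).
Eigenvalues: -1, 3, 7.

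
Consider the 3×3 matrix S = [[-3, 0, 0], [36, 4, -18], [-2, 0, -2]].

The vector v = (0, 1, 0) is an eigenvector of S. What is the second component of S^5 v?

First find the eigenvalue: Sv = (0, 4, 0) = 4·(0, 1, 0), so λ = 4.
Then S^5 v = λ^5·v = 4^5·(0, 1, 0) = 1024·(0, 1, 0) = (0, 1024, 0).

1024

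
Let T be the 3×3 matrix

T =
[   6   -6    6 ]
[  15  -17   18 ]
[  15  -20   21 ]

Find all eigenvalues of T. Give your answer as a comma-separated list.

1, 3, 6

Compute the characteristic polynomial p(λ) = det(λI - T).
Expanding the 3×3 determinant: p(λ) = λ^3 - 10λ^2 + 27λ - 18.
Rational-root test: λ = 6 gives p(6) = 0.
Dividing by (λ - 6) leaves λ^2 - 4λ + 3.
The quadratic factors as (λ - 1)·(λ - 3).
Eigenvalues: 1, 3, 6.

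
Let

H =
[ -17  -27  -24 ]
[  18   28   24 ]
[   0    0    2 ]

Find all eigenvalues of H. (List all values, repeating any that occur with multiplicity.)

The characteristic polynomial is p(μ) = det(μI - H).
Cofactor expansion gives p(μ) = μ^3 - 13μ^2 + 32μ - 20.
Rational-root test: μ = 2 gives p(2) = 0.
Factor out (μ - 2): p(μ) = (μ - 2)·(μ^2 - 11μ + 10).
The quadratic factors as (μ - 1)·(μ - 10).
Eigenvalues: 1, 2, 10.

1, 2, 10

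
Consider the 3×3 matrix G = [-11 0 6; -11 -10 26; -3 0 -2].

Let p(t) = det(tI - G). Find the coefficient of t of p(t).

p(t) = t^3 + 23t^2 + 170t + 400.
The coefficient of t is 170.

170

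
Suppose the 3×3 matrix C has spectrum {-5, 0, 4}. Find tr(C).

trace(C) is the sum of the eigenvalues: (-5) + (0) + (4) = -1.

-1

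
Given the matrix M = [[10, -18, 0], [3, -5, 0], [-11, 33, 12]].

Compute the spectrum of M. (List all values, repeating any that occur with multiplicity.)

The characteristic polynomial is p(t) = det(tI - M).
Expanding the 3×3 determinant: p(t) = t^3 - 17t^2 + 64t - 48.
Since p(4) = 0, t = 4 is a root.
Factor out (t - 4): p(t) = (t - 4)·(t^2 - 13t + 12).
The quadratic factors as (t - 1)·(t - 12).
Eigenvalues: 1, 4, 12.

1, 4, 12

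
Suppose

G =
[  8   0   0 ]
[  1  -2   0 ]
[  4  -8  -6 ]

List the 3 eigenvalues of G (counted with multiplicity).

-6, -2, 8

G is lower triangular, so its eigenvalues are the diagonal entries.
Diagonal: 8, -2, -6.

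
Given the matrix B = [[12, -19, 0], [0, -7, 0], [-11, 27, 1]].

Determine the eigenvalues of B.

Compute the characteristic polynomial p(λ) = det(λI - B).
Cofactor expansion gives p(λ) = λ^3 - 6λ^2 - 79λ + 84.
Try λ = 1: p(1) = 0, so 1 is a root.
Factor out (λ - 1): p(λ) = (λ - 1)·(λ^2 - 5λ - 84).
The quadratic factors as (λ + 7)·(λ - 12).
Eigenvalues: -7, 1, 12.

-7, 1, 12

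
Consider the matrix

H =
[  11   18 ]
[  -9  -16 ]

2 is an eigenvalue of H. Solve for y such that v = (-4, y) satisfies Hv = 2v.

We need (H - 2I)v = 0.
H - 2I = [[9, 18], [-9, -18]].
Row 1: (9)·-4 + (18)·y = 0
Row 2: (-9)·-4 + (-18)·y = 0
Solving gives y = 2.
Check: H·(-4, 2) = (-8, 4) = 2·(-4, 2).

2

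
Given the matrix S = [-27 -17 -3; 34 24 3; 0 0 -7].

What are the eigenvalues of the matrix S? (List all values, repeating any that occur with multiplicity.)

-10, -7, 7

Set up det(μI - S) = 0.
Expanding the 3×3 determinant: p(μ) = μ^3 + 10μ^2 - 49μ - 490.
Rational-root test: μ = -7 gives p(-7) = 0.
Factor out (μ + 7): p(μ) = (μ + 7)·(μ^2 + 3μ - 70).
The quadratic factors as (μ + 10)·(μ - 7).
Eigenvalues: -10, -7, 7.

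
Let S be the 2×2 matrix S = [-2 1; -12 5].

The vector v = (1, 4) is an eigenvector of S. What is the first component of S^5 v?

32

First find the eigenvalue: Sv = (2, 8) = 2·(1, 4), so λ = 2.
Then S^5 v = λ^5·v = 2^5·(1, 4) = 32·(1, 4) = (32, 128).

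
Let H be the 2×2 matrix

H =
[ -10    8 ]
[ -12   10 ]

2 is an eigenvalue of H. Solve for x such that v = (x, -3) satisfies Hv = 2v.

We need (H - 2I)v = 0.
H - 2I = [[-12, 8], [-12, 8]].
Row 1: (-12)·x + (8)·-3 = 0
Row 2: (-12)·x + (8)·-3 = 0
Solving gives x = -2.
Check: H·(-2, -3) = (-4, -6) = 2·(-2, -3).

-2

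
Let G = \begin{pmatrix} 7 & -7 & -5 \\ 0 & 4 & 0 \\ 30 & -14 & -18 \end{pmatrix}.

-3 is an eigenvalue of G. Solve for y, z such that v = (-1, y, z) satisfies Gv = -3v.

0, -2

We need (G + 3I)v = 0.
G + 3I = [[10, -7, -5], [0, 7, 0], [30, -14, -15]].
Row 1: (10)·-1 + (-7)·y + (-5)·z = 0
Row 2: (0)·-1 + (7)·y + (0)·z = 0
Row 3: (30)·-1 + (-14)·y + (-15)·z = 0
Solving gives y = 0, z = -2.
Check: G·(-1, 0, -2) = (3, 0, 6) = -3·(-1, 0, -2).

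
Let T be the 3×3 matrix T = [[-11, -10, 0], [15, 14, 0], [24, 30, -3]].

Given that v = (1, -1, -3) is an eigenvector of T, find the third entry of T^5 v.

3

First find the eigenvalue: Tv = (-1, 1, 3) = -1·(1, -1, -3), so λ = -1.
Then T^5 v = λ^5·v = (-1)^5·(1, -1, -3) = -1·(1, -1, -3) = (-1, 1, 3).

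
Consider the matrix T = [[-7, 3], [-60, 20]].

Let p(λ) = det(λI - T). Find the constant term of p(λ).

40

p(λ) = λ^2 - 13λ + 40.
The constant term is 40.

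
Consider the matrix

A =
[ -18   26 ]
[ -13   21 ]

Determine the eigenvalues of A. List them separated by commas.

det(A - rI) = (-18 - r)(21 - r) - (26)·(-13) = r^2 - 3r - 40.
This factors as (r + 5)·(r - 8) = 0.
Eigenvalues: -5, 8.

-5, 8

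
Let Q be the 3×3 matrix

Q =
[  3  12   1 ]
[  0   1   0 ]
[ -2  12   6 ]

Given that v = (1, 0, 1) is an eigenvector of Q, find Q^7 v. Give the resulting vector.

(16384, 0, 16384)

First find the eigenvalue: Qv = (4, 0, 4) = 4·(1, 0, 1), so λ = 4.
Then Q^7 v = λ^7·v = 4^7·(1, 0, 1) = 16384·(1, 0, 1) = (16384, 0, 16384).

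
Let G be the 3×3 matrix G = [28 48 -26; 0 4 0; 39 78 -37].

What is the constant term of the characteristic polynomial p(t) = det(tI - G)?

p(0) = det(0·I − G) = det(−G) = (−1)^3·det(G).
det(G) = -88, so p(0) = 88.

88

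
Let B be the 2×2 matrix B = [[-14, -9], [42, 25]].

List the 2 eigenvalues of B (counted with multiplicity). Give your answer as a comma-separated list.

4, 7

det(B - lambda·I) = (-14 - lambda)(25 - lambda) - (-9)·(42) = lambda^2 - 11·lambda + 28.
This factors as (lambda - 4)·(lambda - 7) = 0.
Eigenvalues: 4, 7.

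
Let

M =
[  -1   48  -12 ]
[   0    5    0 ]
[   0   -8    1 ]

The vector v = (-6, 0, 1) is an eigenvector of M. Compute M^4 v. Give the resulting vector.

First find the eigenvalue: Mv = (-6, 0, 1) = 1·(-6, 0, 1), so λ = 1.
Then M^4 v = λ^4·v = 1^4·(-6, 0, 1) = 1·(-6, 0, 1) = (-6, 0, 1).

(-6, 0, 1)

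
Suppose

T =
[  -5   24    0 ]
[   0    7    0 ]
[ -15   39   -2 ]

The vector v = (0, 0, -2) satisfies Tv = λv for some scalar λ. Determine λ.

Compute Tv: T·(0, 0, -2) = (0, 0, 4).
Since Tv = λv, compare component 3: 4 = λ·-2, so λ = -2.

-2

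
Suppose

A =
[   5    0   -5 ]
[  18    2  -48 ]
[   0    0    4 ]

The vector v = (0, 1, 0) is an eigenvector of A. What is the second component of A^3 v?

8

First find the eigenvalue: Av = (0, 2, 0) = 2·(0, 1, 0), so λ = 2.
Then A^3 v = λ^3·v = 2^3·(0, 1, 0) = 8·(0, 1, 0) = (0, 8, 0).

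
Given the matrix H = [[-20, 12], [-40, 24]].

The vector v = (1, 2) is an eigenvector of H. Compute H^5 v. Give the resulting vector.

(1024, 2048)

First find the eigenvalue: Hv = (4, 8) = 4·(1, 2), so λ = 4.
Then H^5 v = λ^5·v = 4^5·(1, 2) = 1024·(1, 2) = (1024, 2048).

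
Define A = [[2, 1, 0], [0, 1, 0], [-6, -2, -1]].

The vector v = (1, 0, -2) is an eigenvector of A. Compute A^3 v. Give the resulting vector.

(8, 0, -16)

First find the eigenvalue: Av = (2, 0, -4) = 2·(1, 0, -2), so λ = 2.
Then A^3 v = λ^3·v = 2^3·(1, 0, -2) = 8·(1, 0, -2) = (8, 0, -16).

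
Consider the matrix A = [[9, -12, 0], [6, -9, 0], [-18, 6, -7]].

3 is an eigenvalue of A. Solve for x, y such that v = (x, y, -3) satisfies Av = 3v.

2, 1

We need (A - 3I)v = 0.
A - 3I = [[6, -12, 0], [6, -12, 0], [-18, 6, -10]].
Row 1: (6)·x + (-12)·y + (0)·-3 = 0
Row 2: (6)·x + (-12)·y + (0)·-3 = 0
Row 3: (-18)·x + (6)·y + (-10)·-3 = 0
Solving gives x = 2, y = 1.
Check: A·(2, 1, -3) = (6, 3, -9) = 3·(2, 1, -3).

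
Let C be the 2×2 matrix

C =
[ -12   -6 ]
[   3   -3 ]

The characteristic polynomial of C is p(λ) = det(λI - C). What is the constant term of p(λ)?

p(λ) = λ^2 + 15λ + 54.
The constant term is 54.

54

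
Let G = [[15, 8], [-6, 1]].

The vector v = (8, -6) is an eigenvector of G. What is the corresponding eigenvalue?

Compute Gv: G·(8, -6) = (72, -54).
Since Gv = λv, compare component 1: 72 = λ·8, so λ = 9.

9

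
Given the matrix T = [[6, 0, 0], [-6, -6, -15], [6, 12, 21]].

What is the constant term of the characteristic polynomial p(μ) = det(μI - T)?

-324

p(0) = det(0·I − T) = det(−T) = (−1)^3·det(T).
det(T) = 324, so p(0) = -324.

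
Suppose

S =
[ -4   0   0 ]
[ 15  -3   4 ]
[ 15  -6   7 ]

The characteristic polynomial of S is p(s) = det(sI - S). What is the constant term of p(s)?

12

p(s) = s^3 - 13s + 12.
The constant term is 12.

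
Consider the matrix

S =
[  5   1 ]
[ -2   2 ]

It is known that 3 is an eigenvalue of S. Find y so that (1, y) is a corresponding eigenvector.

We need (S - 3I)v = 0.
S - 3I = [[2, 1], [-2, -1]].
Row 1: (2)·1 + (1)·y = 0
Row 2: (-2)·1 + (-1)·y = 0
Solving gives y = -2.
Check: S·(1, -2) = (3, -6) = 3·(1, -2).

-2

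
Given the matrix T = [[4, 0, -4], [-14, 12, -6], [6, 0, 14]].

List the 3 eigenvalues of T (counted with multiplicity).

Set up det(rI - T) = 0.
Cofactor expansion gives p(r) = r^3 - 30r^2 + 296r - 960.
Try r = 8: p(8) = 0, so 8 is a root.
Factor out (r - 8): p(r) = (r - 8)·(r^2 - 22r + 120).
The quadratic factors as (r - 10)·(r - 12).
Eigenvalues: 8, 10, 12.

8, 10, 12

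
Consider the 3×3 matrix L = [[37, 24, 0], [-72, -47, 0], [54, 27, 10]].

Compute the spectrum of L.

-11, 1, 10

Compute the characteristic polynomial p(λ) = det(λI - L).
Expanding along the first row, p(λ) = λ^3 - 111λ + 110.
Try λ = 10: p(10) = 0, so 10 is a root.
Dividing by (λ - 10) leaves λ^2 + 10λ - 11.
The quadratic factors as (λ + 11)·(λ - 1).
Eigenvalues: -11, 1, 10.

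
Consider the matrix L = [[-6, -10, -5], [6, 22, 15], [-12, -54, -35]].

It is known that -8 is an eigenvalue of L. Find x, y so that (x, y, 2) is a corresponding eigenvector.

We need (L + 8I)v = 0.
L + 8I = [[2, -10, -5], [6, 30, 15], [-12, -54, -27]].
Row 1: (2)·x + (-10)·y + (-5)·2 = 0
Row 2: (6)·x + (30)·y + (15)·2 = 0
Row 3: (-12)·x + (-54)·y + (-27)·2 = 0
Solving gives x = 0, y = -1.
Check: L·(0, -1, 2) = (0, 8, -16) = -8·(0, -1, 2).

0, -1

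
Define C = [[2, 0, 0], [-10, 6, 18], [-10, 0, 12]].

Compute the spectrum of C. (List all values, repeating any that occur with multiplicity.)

The characteristic polynomial is p(μ) = det(μI - C).
Cofactor expansion gives p(μ) = μ^3 - 20μ^2 + 108μ - 144.
Since p(6) = 0, μ = 6 is a root.
Dividing by (μ - 6) leaves μ^2 - 14μ + 24.
The quadratic factors as (μ - 2)·(μ - 12).
Eigenvalues: 2, 6, 12.

2, 6, 12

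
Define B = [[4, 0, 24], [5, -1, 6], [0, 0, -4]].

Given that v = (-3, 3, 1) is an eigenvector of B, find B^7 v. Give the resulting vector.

First find the eigenvalue: Bv = (12, -12, -4) = -4·(-3, 3, 1), so λ = -4.
Then B^7 v = λ^7·v = (-4)^7·(-3, 3, 1) = -16384·(-3, 3, 1) = (49152, -49152, -16384).

(49152, -49152, -16384)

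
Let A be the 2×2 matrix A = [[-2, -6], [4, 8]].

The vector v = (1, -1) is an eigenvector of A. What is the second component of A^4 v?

First find the eigenvalue: Av = (4, -4) = 4·(1, -1), so λ = 4.
Then A^4 v = λ^4·v = 4^4·(1, -1) = 256·(1, -1) = (256, -256).

-256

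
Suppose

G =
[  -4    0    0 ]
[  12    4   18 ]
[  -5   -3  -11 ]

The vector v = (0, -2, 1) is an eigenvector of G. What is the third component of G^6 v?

15625

First find the eigenvalue: Gv = (0, 10, -5) = -5·(0, -2, 1), so λ = -5.
Then G^6 v = λ^6·v = (-5)^6·(0, -2, 1) = 15625·(0, -2, 1) = (0, -31250, 15625).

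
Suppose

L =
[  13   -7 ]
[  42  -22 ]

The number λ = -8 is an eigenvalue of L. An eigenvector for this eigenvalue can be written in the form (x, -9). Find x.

We need (L + 8I)v = 0.
L + 8I = [[21, -7], [42, -14]].
Row 1: (21)·x + (-7)·-9 = 0
Row 2: (42)·x + (-14)·-9 = 0
Solving gives x = -3.
Check: L·(-3, -9) = (24, 72) = -8·(-3, -9).

-3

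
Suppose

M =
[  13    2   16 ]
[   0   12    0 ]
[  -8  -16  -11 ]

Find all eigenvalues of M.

-3, 5, 12

Compute the characteristic polynomial p(μ) = det(μI - M).
Expanding the 3×3 determinant: p(μ) = μ^3 - 14μ^2 + 9μ + 180.
Rational-root test: μ = 12 gives p(12) = 0.
Factor out (μ - 12): p(μ) = (μ - 12)·(μ^2 - 2μ - 15).
The quadratic factors as (μ + 3)·(μ - 5).
Eigenvalues: -3, 5, 12.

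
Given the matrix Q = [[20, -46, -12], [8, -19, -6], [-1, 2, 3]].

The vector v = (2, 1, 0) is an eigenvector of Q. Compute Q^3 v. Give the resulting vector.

First find the eigenvalue: Qv = (-6, -3, 0) = -3·(2, 1, 0), so λ = -3.
Then Q^3 v = λ^3·v = (-3)^3·(2, 1, 0) = -27·(2, 1, 0) = (-54, -27, 0).

(-54, -27, 0)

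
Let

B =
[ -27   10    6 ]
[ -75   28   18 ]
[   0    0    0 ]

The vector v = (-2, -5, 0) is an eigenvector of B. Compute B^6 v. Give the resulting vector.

(-128, -320, 0)

First find the eigenvalue: Bv = (4, 10, 0) = -2·(-2, -5, 0), so λ = -2.
Then B^6 v = λ^6·v = (-2)^6·(-2, -5, 0) = 64·(-2, -5, 0) = (-128, -320, 0).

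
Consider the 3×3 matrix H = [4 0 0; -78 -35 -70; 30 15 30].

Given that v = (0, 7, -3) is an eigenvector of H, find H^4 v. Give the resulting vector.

(0, 4375, -1875)

First find the eigenvalue: Hv = (0, -35, 15) = -5·(0, 7, -3), so λ = -5.
Then H^4 v = λ^4·v = (-5)^4·(0, 7, -3) = 625·(0, 7, -3) = (0, 4375, -1875).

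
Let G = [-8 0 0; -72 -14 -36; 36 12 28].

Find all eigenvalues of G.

-8, 4, 10

Compute the characteristic polynomial p(t) = det(tI - G).
Cofactor expansion gives p(t) = t^3 - 6t^2 - 72t + 320.
Try t = 4: p(4) = 0, so 4 is a root.
Dividing by (t - 4) leaves t^2 - 2t - 80.
The quadratic factors as (t + 8)·(t - 10).
Eigenvalues: -8, 4, 10.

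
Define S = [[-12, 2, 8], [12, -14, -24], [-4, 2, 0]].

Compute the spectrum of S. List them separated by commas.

-10, -8, -8

Compute the characteristic polynomial p(μ) = det(μI - S).
Expanding along the first row, p(μ) = μ^3 + 26μ^2 + 224μ + 640.
Try μ = -8: p(-8) = 0, so -8 is a root.
Factor out (μ + 8): p(μ) = (μ + 8)·(μ^2 + 18μ + 80).
The quadratic factors as (μ + 10)·(μ + 8).
Eigenvalues: -10, -8, -8.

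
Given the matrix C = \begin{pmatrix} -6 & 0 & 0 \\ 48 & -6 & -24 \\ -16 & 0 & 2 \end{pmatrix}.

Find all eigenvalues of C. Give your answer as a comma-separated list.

-6, -6, 2

The characteristic polynomial is p(r) = det(rI - C).
Expanding the 3×3 determinant: p(r) = r^3 + 10r^2 + 12r - 72.
Try r = 2: p(2) = 0, so 2 is a root.
Dividing by (r - 2) leaves r^2 + 12r + 36.
The quadratic factor is (r + 6)^2.
Eigenvalues: -6, -6, 2.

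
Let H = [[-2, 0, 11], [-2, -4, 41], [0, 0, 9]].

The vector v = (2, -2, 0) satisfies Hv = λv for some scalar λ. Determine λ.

Compute Hv: H·(2, -2, 0) = (-4, 4, 0).
Since Hv = λv, compare component 1: -4 = λ·2, so λ = -2.

-2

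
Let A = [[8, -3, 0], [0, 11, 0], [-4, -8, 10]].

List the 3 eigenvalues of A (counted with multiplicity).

8, 10, 11

The characteristic polynomial is p(μ) = det(μI - A).
Expanding the 3×3 determinant: p(μ) = μ^3 - 29μ^2 + 278μ - 880.
Try μ = 8: p(8) = 0, so 8 is a root.
Dividing by (μ - 8) leaves μ^2 - 21μ + 110.
The quadratic factors as (μ - 10)·(μ - 11).
Eigenvalues: 8, 10, 11.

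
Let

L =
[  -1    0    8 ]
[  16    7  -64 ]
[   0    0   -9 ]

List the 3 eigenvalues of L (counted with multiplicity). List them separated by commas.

The characteristic polynomial is p(t) = det(tI - L).
Cofactor expansion gives p(t) = t^3 + 3t^2 - 61t - 63.
Try t = -1: p(-1) = 0, so -1 is a root.
Dividing by (t + 1) leaves t^2 + 2t - 63.
The quadratic factors as (t + 9)·(t - 7).
Eigenvalues: -9, -1, 7.

-9, -1, 7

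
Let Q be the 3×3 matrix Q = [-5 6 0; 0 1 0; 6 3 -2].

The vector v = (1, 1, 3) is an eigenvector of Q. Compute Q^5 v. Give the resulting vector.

First find the eigenvalue: Qv = (1, 1, 3) = 1·(1, 1, 3), so λ = 1.
Then Q^5 v = λ^5·v = 1^5·(1, 1, 3) = 1·(1, 1, 3) = (1, 1, 3).

(1, 1, 3)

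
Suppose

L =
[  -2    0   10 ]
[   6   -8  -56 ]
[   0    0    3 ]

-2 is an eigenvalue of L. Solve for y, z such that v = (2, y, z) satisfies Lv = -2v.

We need (L + 2I)v = 0.
L + 2I = [[0, 0, 10], [6, -6, -56], [0, 0, 5]].
Row 1: (0)·2 + (0)·y + (10)·z = 0
Row 2: (6)·2 + (-6)·y + (-56)·z = 0
Row 3: (0)·2 + (0)·y + (5)·z = 0
Solving gives y = 2, z = 0.
Check: L·(2, 2, 0) = (-4, -4, 0) = -2·(2, 2, 0).

2, 0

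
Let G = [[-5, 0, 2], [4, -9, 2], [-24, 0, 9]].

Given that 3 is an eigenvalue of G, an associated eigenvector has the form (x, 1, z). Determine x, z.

1, 4

We need (G - 3I)v = 0.
G - 3I = [[-8, 0, 2], [4, -12, 2], [-24, 0, 6]].
Row 1: (-8)·x + (0)·1 + (2)·z = 0
Row 2: (4)·x + (-12)·1 + (2)·z = 0
Row 3: (-24)·x + (0)·1 + (6)·z = 0
Solving gives x = 1, z = 4.
Check: G·(1, 1, 4) = (3, 3, 12) = 3·(1, 1, 4).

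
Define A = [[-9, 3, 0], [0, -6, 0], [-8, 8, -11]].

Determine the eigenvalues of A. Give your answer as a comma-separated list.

-11, -9, -6

Compute the characteristic polynomial p(lambda) = det(lambda·I - A).
Expanding along the first row, p(lambda) = lambda^3 + 26·lambda^2 + 219·lambda + 594.
Since p(-9) = 0, lambda = -9 is a root.
Factor out (lambda + 9): p(lambda) = (lambda + 9)·(lambda^2 + 17·lambda + 66).
The quadratic factors as (lambda + 11)·(lambda + 6).
Eigenvalues: -11, -9, -6.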